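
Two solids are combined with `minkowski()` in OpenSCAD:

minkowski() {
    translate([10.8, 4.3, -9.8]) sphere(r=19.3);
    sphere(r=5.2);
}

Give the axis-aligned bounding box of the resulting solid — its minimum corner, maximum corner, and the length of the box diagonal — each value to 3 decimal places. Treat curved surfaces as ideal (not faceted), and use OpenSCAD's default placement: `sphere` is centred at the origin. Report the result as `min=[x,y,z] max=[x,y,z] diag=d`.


min=[-13.700,-20.200,-34.300] max=[35.300,28.800,14.700] diag=84.870

A = translate([10.8, 4.3, -9.8]) sphere(r=19.3) → bbox [-8.5,-15,-29.1] .. [30.1,23.6,9.5]
B = sphere(r=5.2) → bbox [-5.2,-5.2,-5.2] .. [5.2,5.2,5.2]
lo = A.lo+B.lo = [-8.5-5.2, -15-5.2, -29.1-5.2] = [-13.700,-20.200,-34.300]
hi = A.hi+B.hi = [30.1+5.2, 23.6+5.2, 9.5+5.2] = [35.300,28.800,14.700]
diag = √(49²+49²+49²) = √7203 = 84.870


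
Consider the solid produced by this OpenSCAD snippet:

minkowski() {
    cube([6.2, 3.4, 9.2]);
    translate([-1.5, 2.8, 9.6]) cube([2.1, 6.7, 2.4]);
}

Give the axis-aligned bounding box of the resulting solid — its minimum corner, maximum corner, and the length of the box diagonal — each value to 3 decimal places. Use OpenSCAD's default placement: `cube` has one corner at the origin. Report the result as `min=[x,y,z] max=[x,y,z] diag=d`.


A = translate([-1.5, 2.8, 9.6]) cube([2.1, 6.7, 2.4]) → bbox [-1.5,2.8,9.6] .. [0.6,9.5,12]
B = cube([6.2, 3.4, 9.2]) → bbox [0,0,0] .. [6.2,3.4,9.2]
lo = A.lo+B.lo = [-1.5+0, 2.8+0, 9.6+0] = [-1.500,2.800,9.600]
hi = A.hi+B.hi = [0.6+6.2, 9.5+3.4, 12+9.2] = [6.800,12.900,21.200]
diag = √(8.3²+10.1²+11.6²) = √305.46 = 17.477

min=[-1.500,2.800,9.600] max=[6.800,12.900,21.200] diag=17.477


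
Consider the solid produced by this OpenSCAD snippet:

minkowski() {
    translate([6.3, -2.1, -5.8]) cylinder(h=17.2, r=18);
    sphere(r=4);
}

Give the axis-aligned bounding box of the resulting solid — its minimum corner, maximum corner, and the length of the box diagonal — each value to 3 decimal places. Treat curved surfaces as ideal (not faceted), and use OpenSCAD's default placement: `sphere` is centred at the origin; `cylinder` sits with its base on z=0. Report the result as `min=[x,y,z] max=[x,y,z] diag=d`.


min=[-15.700,-24.100,-9.800] max=[28.300,19.900,15.400] diag=67.134

A = translate([6.3, -2.1, -5.8]) cylinder(h=17.2, r=18) → bbox [-11.7,-20.1,-5.8] .. [24.3,15.9,11.4]
B = sphere(r=4) → bbox [-4,-4,-4] .. [4,4,4]
lo = A.lo+B.lo = [-11.7-4, -20.1-4, -5.8-4] = [-15.700,-24.100,-9.800]
hi = A.hi+B.hi = [24.3+4, 15.9+4, 11.4+4] = [28.300,19.900,15.400]
diag = √(44²+44²+25.2²) = √4507.04 = 67.134


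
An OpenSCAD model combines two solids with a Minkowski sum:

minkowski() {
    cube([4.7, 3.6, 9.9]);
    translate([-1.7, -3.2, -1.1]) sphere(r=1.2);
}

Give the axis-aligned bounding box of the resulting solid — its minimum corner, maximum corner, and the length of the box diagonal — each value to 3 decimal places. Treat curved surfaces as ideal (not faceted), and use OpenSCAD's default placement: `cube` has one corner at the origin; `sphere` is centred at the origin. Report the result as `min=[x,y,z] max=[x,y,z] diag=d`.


min=[-2.900,-4.400,-2.300] max=[4.200,1.600,10.000] diag=15.418

A = translate([-1.7, -3.2, -1.1]) sphere(r=1.2) → bbox [-2.9,-4.4,-2.3] .. [-0.5,-2,0.1]
B = cube([4.7, 3.6, 9.9]) → bbox [0,0,0] .. [4.7,3.6,9.9]
lo = A.lo+B.lo = [-2.9+0, -4.4+0, -2.3+0] = [-2.900,-4.400,-2.300]
hi = A.hi+B.hi = [-0.5+4.7, -2+3.6, 0.1+9.9] = [4.200,1.600,10.000]
diag = √(7.1²+6²+12.3²) = √237.7 = 15.418


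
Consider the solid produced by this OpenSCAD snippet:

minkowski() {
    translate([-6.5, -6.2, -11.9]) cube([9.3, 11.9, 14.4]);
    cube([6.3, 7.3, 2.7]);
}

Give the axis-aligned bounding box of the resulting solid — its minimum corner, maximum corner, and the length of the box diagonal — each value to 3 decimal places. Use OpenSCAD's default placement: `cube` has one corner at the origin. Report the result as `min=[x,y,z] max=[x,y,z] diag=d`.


min=[-6.500,-6.200,-11.900] max=[9.100,13.000,5.200] diag=30.073

A = translate([-6.5, -6.2, -11.9]) cube([9.3, 11.9, 14.4]) → bbox [-6.5,-6.2,-11.9] .. [2.8,5.7,2.5]
B = cube([6.3, 7.3, 2.7]) → bbox [0,0,0] .. [6.3,7.3,2.7]
lo = A.lo+B.lo = [-6.5+0, -6.2+0, -11.9+0] = [-6.500,-6.200,-11.900]
hi = A.hi+B.hi = [2.8+6.3, 5.7+7.3, 2.5+2.7] = [9.100,13.000,5.200]
diag = √(15.6²+19.2²+17.1²) = √904.41 = 30.073


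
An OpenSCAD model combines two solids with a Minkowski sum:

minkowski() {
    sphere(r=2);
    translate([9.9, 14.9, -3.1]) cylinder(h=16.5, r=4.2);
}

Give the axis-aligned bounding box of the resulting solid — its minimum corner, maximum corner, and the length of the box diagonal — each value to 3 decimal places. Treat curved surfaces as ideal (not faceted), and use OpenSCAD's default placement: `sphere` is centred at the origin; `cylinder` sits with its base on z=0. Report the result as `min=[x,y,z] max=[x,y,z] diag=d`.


A = translate([9.9, 14.9, -3.1]) cylinder(h=16.5, r=4.2) → bbox [5.7,10.7,-3.1] .. [14.1,19.1,13.4]
B = sphere(r=2) → bbox [-2,-2,-2] .. [2,2,2]
lo = A.lo+B.lo = [5.7-2, 10.7-2, -3.1-2] = [3.700,8.700,-5.100]
hi = A.hi+B.hi = [14.1+2, 19.1+2, 13.4+2] = [16.100,21.100,15.400]
diag = √(12.4²+12.4²+20.5²) = √727.77 = 26.977

min=[3.700,8.700,-5.100] max=[16.100,21.100,15.400] diag=26.977


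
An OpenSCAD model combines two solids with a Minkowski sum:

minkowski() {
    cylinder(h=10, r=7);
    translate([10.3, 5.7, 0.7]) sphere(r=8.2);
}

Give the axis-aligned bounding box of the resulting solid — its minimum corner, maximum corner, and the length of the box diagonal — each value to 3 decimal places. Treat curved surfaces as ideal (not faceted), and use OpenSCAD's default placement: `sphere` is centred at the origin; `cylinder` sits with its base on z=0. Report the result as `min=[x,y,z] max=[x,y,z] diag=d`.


A = translate([10.3, 5.7, 0.7]) sphere(r=8.2) → bbox [2.1,-2.5,-7.5] .. [18.5,13.9,8.9]
B = cylinder(h=10, r=7) → bbox [-7,-7,0] .. [7,7,10]
lo = A.lo+B.lo = [2.1-7, -2.5-7, -7.5+0] = [-4.900,-9.500,-7.500]
hi = A.hi+B.hi = [18.5+7, 13.9+7, 8.9+10] = [25.500,20.900,18.900]
diag = √(30.4²+30.4²+26.4²) = √2545.28 = 50.451

min=[-4.900,-9.500,-7.500] max=[25.500,20.900,18.900] diag=50.451


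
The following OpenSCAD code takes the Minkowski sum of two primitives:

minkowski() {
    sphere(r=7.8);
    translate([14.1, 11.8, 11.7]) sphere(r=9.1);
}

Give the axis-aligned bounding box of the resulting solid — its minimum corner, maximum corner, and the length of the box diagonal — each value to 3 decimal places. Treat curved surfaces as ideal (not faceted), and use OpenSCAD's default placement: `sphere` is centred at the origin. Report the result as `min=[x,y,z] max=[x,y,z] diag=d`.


A = translate([14.1, 11.8, 11.7]) sphere(r=9.1) → bbox [5,2.7,2.6] .. [23.2,20.9,20.8]
B = sphere(r=7.8) → bbox [-7.8,-7.8,-7.8] .. [7.8,7.8,7.8]
lo = A.lo+B.lo = [5-7.8, 2.7-7.8, 2.6-7.8] = [-2.800,-5.100,-5.200]
hi = A.hi+B.hi = [23.2+7.8, 20.9+7.8, 20.8+7.8] = [31.000,28.700,28.600]
diag = √(33.8²+33.8²+33.8²) = √3427.32 = 58.543

min=[-2.800,-5.100,-5.200] max=[31.000,28.700,28.600] diag=58.543


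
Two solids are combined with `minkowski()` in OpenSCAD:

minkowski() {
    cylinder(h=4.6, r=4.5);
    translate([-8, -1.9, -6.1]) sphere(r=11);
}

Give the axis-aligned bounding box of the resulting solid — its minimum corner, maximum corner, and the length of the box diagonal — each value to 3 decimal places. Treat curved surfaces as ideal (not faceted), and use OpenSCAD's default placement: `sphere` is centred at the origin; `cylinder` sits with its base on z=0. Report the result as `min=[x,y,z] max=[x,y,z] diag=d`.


A = translate([-8, -1.9, -6.1]) sphere(r=11) → bbox [-19,-12.9,-17.1] .. [3,9.1,4.9]
B = cylinder(h=4.6, r=4.5) → bbox [-4.5,-4.5,0] .. [4.5,4.5,4.6]
lo = A.lo+B.lo = [-19-4.5, -12.9-4.5, -17.1+0] = [-23.500,-17.400,-17.100]
hi = A.hi+B.hi = [3+4.5, 9.1+4.5, 4.9+4.6] = [7.500,13.600,9.500]
diag = √(31²+31²+26.6²) = √2629.56 = 51.279

min=[-23.500,-17.400,-17.100] max=[7.500,13.600,9.500] diag=51.279


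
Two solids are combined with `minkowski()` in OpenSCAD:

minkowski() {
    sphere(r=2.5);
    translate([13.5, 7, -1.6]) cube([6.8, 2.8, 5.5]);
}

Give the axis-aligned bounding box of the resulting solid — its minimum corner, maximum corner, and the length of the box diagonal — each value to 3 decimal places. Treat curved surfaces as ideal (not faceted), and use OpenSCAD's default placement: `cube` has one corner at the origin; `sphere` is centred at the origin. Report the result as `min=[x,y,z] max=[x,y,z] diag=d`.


min=[11.000,4.500,-4.100] max=[22.800,12.300,6.400] diag=17.616

A = translate([13.5, 7, -1.6]) cube([6.8, 2.8, 5.5]) → bbox [13.5,7,-1.6] .. [20.3,9.8,3.9]
B = sphere(r=2.5) → bbox [-2.5,-2.5,-2.5] .. [2.5,2.5,2.5]
lo = A.lo+B.lo = [13.5-2.5, 7-2.5, -1.6-2.5] = [11.000,4.500,-4.100]
hi = A.hi+B.hi = [20.3+2.5, 9.8+2.5, 3.9+2.5] = [22.800,12.300,6.400]
diag = √(11.8²+7.8²+10.5²) = √310.33 = 17.616


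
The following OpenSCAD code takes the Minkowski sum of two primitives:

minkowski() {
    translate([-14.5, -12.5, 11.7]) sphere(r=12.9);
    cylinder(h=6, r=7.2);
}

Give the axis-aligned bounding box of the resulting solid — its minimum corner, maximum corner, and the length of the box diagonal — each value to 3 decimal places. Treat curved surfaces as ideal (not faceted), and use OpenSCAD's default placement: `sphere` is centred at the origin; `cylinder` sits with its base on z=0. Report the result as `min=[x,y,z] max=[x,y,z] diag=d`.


A = translate([-14.5, -12.5, 11.7]) sphere(r=12.9) → bbox [-27.4,-25.4,-1.2] .. [-1.6,0.4,24.6]
B = cylinder(h=6, r=7.2) → bbox [-7.2,-7.2,0] .. [7.2,7.2,6]
lo = A.lo+B.lo = [-27.4-7.2, -25.4-7.2, -1.2+0] = [-34.600,-32.600,-1.200]
hi = A.hi+B.hi = [-1.6+7.2, 0.4+7.2, 24.6+6] = [5.600,7.600,30.600]
diag = √(40.2²+40.2²+31.8²) = √4243.32 = 65.141

min=[-34.600,-32.600,-1.200] max=[5.600,7.600,30.600] diag=65.141


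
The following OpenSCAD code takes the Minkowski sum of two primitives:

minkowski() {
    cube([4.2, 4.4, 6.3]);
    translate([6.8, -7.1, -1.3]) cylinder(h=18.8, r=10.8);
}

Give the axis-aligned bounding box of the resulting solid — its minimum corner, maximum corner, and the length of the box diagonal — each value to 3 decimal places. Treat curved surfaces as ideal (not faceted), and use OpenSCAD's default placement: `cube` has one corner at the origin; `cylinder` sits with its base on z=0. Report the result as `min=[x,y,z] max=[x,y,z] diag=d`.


min=[-4.000,-17.900,-1.300] max=[21.800,8.100,23.800] diag=44.403

A = translate([6.8, -7.1, -1.3]) cylinder(h=18.8, r=10.8) → bbox [-4,-17.9,-1.3] .. [17.6,3.7,17.5]
B = cube([4.2, 4.4, 6.3]) → bbox [0,0,0] .. [4.2,4.4,6.3]
lo = A.lo+B.lo = [-4+0, -17.9+0, -1.3+0] = [-4.000,-17.900,-1.300]
hi = A.hi+B.hi = [17.6+4.2, 3.7+4.4, 17.5+6.3] = [21.800,8.100,23.800]
diag = √(25.8²+26²+25.1²) = √1971.65 = 44.403


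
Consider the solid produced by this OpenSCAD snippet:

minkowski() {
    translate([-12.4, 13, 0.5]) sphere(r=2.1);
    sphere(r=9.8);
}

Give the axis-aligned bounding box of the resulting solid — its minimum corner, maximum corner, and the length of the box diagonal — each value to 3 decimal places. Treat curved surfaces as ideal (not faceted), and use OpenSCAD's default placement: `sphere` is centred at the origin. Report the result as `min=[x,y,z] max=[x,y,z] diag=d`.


A = translate([-12.4, 13, 0.5]) sphere(r=2.1) → bbox [-14.5,10.9,-1.6] .. [-10.3,15.1,2.6]
B = sphere(r=9.8) → bbox [-9.8,-9.8,-9.8] .. [9.8,9.8,9.8]
lo = A.lo+B.lo = [-14.5-9.8, 10.9-9.8, -1.6-9.8] = [-24.300,1.100,-11.400]
hi = A.hi+B.hi = [-10.3+9.8, 15.1+9.8, 2.6+9.8] = [-0.500,24.900,12.400]
diag = √(23.8²+23.8²+23.8²) = √1699.32 = 41.223

min=[-24.300,1.100,-11.400] max=[-0.500,24.900,12.400] diag=41.223


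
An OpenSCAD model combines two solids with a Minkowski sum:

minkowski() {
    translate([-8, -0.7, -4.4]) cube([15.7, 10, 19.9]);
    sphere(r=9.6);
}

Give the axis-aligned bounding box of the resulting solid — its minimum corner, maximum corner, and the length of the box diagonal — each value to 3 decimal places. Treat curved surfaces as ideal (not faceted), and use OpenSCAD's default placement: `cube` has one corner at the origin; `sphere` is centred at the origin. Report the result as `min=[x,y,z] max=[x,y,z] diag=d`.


A = translate([-8, -0.7, -4.4]) cube([15.7, 10, 19.9]) → bbox [-8,-0.7,-4.4] .. [7.7,9.3,15.5]
B = sphere(r=9.6) → bbox [-9.6,-9.6,-9.6] .. [9.6,9.6,9.6]
lo = A.lo+B.lo = [-8-9.6, -0.7-9.6, -4.4-9.6] = [-17.600,-10.300,-14.000]
hi = A.hi+B.hi = [7.7+9.6, 9.3+9.6, 15.5+9.6] = [17.300,18.900,25.100]
diag = √(34.9²+29.2²+39.1²) = √3599.46 = 59.995

min=[-17.600,-10.300,-14.000] max=[17.300,18.900,25.100] diag=59.995


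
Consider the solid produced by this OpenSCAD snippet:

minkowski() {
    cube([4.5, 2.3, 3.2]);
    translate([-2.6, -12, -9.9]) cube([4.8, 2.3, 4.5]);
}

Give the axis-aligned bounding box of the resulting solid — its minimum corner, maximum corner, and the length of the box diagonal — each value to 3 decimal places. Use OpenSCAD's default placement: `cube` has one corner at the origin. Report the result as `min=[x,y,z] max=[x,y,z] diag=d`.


min=[-2.600,-12.000,-9.900] max=[6.700,-7.400,-2.200] diag=12.921

A = translate([-2.6, -12, -9.9]) cube([4.8, 2.3, 4.5]) → bbox [-2.6,-12,-9.9] .. [2.2,-9.7,-5.4]
B = cube([4.5, 2.3, 3.2]) → bbox [0,0,0] .. [4.5,2.3,3.2]
lo = A.lo+B.lo = [-2.6+0, -12+0, -9.9+0] = [-2.600,-12.000,-9.900]
hi = A.hi+B.hi = [2.2+4.5, -9.7+2.3, -5.4+3.2] = [6.700,-7.400,-2.200]
diag = √(9.3²+4.6²+7.7²) = √166.94 = 12.921


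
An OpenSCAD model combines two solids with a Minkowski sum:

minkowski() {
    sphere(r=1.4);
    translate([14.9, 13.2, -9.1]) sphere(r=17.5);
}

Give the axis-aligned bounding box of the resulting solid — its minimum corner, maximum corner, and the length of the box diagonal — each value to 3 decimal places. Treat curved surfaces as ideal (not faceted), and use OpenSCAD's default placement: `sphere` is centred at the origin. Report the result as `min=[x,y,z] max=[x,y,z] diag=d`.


A = translate([14.9, 13.2, -9.1]) sphere(r=17.5) → bbox [-2.6,-4.3,-26.6] .. [32.4,30.7,8.4]
B = sphere(r=1.4) → bbox [-1.4,-1.4,-1.4] .. [1.4,1.4,1.4]
lo = A.lo+B.lo = [-2.6-1.4, -4.3-1.4, -26.6-1.4] = [-4.000,-5.700,-28.000]
hi = A.hi+B.hi = [32.4+1.4, 30.7+1.4, 8.4+1.4] = [33.800,32.100,9.800]
diag = √(37.8²+37.8²+37.8²) = √4286.52 = 65.472

min=[-4.000,-5.700,-28.000] max=[33.800,32.100,9.800] diag=65.472


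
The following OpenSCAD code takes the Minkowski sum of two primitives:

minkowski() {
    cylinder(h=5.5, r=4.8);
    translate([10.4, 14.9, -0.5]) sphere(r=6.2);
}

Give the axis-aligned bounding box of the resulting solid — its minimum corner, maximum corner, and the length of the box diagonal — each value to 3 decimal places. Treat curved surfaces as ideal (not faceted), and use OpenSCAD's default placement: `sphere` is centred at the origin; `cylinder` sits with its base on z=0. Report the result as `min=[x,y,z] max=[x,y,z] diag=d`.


A = translate([10.4, 14.9, -0.5]) sphere(r=6.2) → bbox [4.2,8.7,-6.7] .. [16.6,21.1,5.7]
B = cylinder(h=5.5, r=4.8) → bbox [-4.8,-4.8,0] .. [4.8,4.8,5.5]
lo = A.lo+B.lo = [4.2-4.8, 8.7-4.8, -6.7+0] = [-0.600,3.900,-6.700]
hi = A.hi+B.hi = [16.6+4.8, 21.1+4.8, 5.7+5.5] = [21.400,25.900,11.200]
diag = √(22²+22²+17.9²) = √1288.41 = 35.894

min=[-0.600,3.900,-6.700] max=[21.400,25.900,11.200] diag=35.894


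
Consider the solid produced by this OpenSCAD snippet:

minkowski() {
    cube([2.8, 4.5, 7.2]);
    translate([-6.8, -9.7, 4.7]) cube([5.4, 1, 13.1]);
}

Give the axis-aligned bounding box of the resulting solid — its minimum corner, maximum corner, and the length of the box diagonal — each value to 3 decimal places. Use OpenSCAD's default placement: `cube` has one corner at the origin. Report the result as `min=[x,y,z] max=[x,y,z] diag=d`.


min=[-6.800,-9.700,4.700] max=[1.400,-4.200,25.000] diag=22.574

A = translate([-6.8, -9.7, 4.7]) cube([5.4, 1, 13.1]) → bbox [-6.8,-9.7,4.7] .. [-1.4,-8.7,17.8]
B = cube([2.8, 4.5, 7.2]) → bbox [0,0,0] .. [2.8,4.5,7.2]
lo = A.lo+B.lo = [-6.8+0, -9.7+0, 4.7+0] = [-6.800,-9.700,4.700]
hi = A.hi+B.hi = [-1.4+2.8, -8.7+4.5, 17.8+7.2] = [1.400,-4.200,25.000]
diag = √(8.2²+5.5²+20.3²) = √509.58 = 22.574


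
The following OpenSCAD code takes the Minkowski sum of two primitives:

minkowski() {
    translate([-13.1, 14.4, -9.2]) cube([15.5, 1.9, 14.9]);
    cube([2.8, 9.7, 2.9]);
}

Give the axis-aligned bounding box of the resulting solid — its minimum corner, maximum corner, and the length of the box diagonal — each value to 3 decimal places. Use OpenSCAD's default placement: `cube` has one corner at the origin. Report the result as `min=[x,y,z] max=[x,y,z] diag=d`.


min=[-13.100,14.400,-9.200] max=[5.200,26.000,8.600] diag=28.041

A = translate([-13.1, 14.4, -9.2]) cube([15.5, 1.9, 14.9]) → bbox [-13.1,14.4,-9.2] .. [2.4,16.3,5.7]
B = cube([2.8, 9.7, 2.9]) → bbox [0,0,0] .. [2.8,9.7,2.9]
lo = A.lo+B.lo = [-13.1+0, 14.4+0, -9.2+0] = [-13.100,14.400,-9.200]
hi = A.hi+B.hi = [2.4+2.8, 16.3+9.7, 5.7+2.9] = [5.200,26.000,8.600]
diag = √(18.3²+11.6²+17.8²) = √786.29 = 28.041


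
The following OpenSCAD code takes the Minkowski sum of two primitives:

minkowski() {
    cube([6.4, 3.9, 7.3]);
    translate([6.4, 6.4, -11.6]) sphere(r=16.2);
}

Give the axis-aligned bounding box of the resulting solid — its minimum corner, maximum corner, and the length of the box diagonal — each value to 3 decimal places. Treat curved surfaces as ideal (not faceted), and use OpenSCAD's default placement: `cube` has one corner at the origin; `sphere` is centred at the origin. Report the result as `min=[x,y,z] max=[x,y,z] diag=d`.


A = translate([6.4, 6.4, -11.6]) sphere(r=16.2) → bbox [-9.8,-9.8,-27.8] .. [22.6,22.6,4.6]
B = cube([6.4, 3.9, 7.3]) → bbox [0,0,0] .. [6.4,3.9,7.3]
lo = A.lo+B.lo = [-9.8+0, -9.8+0, -27.8+0] = [-9.800,-9.800,-27.800]
hi = A.hi+B.hi = [22.6+6.4, 22.6+3.9, 4.6+7.3] = [29.000,26.500,11.900]
diag = √(38.8²+36.3²+39.7²) = √4399.22 = 66.327

min=[-9.800,-9.800,-27.800] max=[29.000,26.500,11.900] diag=66.327


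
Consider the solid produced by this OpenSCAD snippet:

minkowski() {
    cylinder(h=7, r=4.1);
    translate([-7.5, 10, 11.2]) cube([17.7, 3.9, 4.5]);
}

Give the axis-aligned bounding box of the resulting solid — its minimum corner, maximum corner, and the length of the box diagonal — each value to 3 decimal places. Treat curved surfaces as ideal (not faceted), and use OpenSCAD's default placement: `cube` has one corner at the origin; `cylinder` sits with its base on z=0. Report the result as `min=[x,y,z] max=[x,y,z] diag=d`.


A = translate([-7.5, 10, 11.2]) cube([17.7, 3.9, 4.5]) → bbox [-7.5,10,11.2] .. [10.2,13.9,15.7]
B = cylinder(h=7, r=4.1) → bbox [-4.1,-4.1,0] .. [4.1,4.1,7]
lo = A.lo+B.lo = [-7.5-4.1, 10-4.1, 11.2+0] = [-11.600,5.900,11.200]
hi = A.hi+B.hi = [10.2+4.1, 13.9+4.1, 15.7+7] = [14.300,18.000,22.700]
diag = √(25.9²+12.1²+11.5²) = √949.47 = 30.813

min=[-11.600,5.900,11.200] max=[14.300,18.000,22.700] diag=30.813


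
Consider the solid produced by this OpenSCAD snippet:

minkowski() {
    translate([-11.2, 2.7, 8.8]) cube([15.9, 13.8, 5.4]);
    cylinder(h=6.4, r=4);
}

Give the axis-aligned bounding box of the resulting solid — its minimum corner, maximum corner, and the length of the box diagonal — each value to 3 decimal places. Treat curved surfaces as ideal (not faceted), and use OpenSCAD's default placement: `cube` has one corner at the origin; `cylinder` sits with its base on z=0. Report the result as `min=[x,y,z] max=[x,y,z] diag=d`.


A = translate([-11.2, 2.7, 8.8]) cube([15.9, 13.8, 5.4]) → bbox [-11.2,2.7,8.8] .. [4.7,16.5,14.2]
B = cylinder(h=6.4, r=4) → bbox [-4,-4,0] .. [4,4,6.4]
lo = A.lo+B.lo = [-11.2-4, 2.7-4, 8.8+0] = [-15.200,-1.300,8.800]
hi = A.hi+B.hi = [4.7+4, 16.5+4, 14.2+6.4] = [8.700,20.500,20.600]
diag = √(23.9²+21.8²+11.8²) = √1185.69 = 34.434

min=[-15.200,-1.300,8.800] max=[8.700,20.500,20.600] diag=34.434


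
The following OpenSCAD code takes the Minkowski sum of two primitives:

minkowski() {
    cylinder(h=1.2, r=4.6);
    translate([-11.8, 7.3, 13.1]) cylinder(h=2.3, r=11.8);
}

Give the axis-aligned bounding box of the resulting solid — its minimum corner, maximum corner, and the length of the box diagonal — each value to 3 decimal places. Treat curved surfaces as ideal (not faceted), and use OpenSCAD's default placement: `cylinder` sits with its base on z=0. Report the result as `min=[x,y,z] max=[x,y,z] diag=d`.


min=[-28.200,-9.100,13.100] max=[4.600,23.700,16.600] diag=46.518

A = translate([-11.8, 7.3, 13.1]) cylinder(h=2.3, r=11.8) → bbox [-23.6,-4.5,13.1] .. [0,19.1,15.4]
B = cylinder(h=1.2, r=4.6) → bbox [-4.6,-4.6,0] .. [4.6,4.6,1.2]
lo = A.lo+B.lo = [-23.6-4.6, -4.5-4.6, 13.1+0] = [-28.200,-9.100,13.100]
hi = A.hi+B.hi = [0+4.6, 19.1+4.6, 15.4+1.2] = [4.600,23.700,16.600]
diag = √(32.8²+32.8²+3.5²) = √2163.93 = 46.518


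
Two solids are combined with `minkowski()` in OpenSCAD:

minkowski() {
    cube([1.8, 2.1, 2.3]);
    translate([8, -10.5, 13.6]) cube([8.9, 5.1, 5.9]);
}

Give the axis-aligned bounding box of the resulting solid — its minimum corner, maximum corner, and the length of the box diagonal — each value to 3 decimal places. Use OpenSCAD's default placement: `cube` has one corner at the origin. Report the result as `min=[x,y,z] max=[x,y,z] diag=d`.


A = translate([8, -10.5, 13.6]) cube([8.9, 5.1, 5.9]) → bbox [8,-10.5,13.6] .. [16.9,-5.4,19.5]
B = cube([1.8, 2.1, 2.3]) → bbox [0,0,0] .. [1.8,2.1,2.3]
lo = A.lo+B.lo = [8+0, -10.5+0, 13.6+0] = [8.000,-10.500,13.600]
hi = A.hi+B.hi = [16.9+1.8, -5.4+2.1, 19.5+2.3] = [18.700,-3.300,21.800]
diag = √(10.7²+7.2²+8.2²) = √233.57 = 15.283

min=[8.000,-10.500,13.600] max=[18.700,-3.300,21.800] diag=15.283


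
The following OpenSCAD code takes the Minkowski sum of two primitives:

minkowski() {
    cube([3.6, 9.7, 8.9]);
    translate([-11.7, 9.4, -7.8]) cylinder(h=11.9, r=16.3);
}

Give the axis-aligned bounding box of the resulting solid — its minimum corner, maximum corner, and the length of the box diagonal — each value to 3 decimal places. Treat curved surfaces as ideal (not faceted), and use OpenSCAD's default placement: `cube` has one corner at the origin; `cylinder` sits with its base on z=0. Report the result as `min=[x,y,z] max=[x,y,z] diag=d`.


min=[-28.000,-6.900,-7.800] max=[8.200,35.400,13.000] diag=59.434

A = translate([-11.7, 9.4, -7.8]) cylinder(h=11.9, r=16.3) → bbox [-28,-6.9,-7.8] .. [4.6,25.7,4.1]
B = cube([3.6, 9.7, 8.9]) → bbox [0,0,0] .. [3.6,9.7,8.9]
lo = A.lo+B.lo = [-28+0, -6.9+0, -7.8+0] = [-28.000,-6.900,-7.800]
hi = A.hi+B.hi = [4.6+3.6, 25.7+9.7, 4.1+8.9] = [8.200,35.400,13.000]
diag = √(36.2²+42.3²+20.8²) = √3532.37 = 59.434


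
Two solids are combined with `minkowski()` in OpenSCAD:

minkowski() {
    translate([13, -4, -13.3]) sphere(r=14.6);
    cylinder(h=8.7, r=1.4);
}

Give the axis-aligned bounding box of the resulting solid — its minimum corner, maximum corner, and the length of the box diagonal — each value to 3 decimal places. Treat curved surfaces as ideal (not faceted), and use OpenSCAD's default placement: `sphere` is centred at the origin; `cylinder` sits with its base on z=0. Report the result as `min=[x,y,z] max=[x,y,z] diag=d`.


A = translate([13, -4, -13.3]) sphere(r=14.6) → bbox [-1.6,-18.6,-27.9] .. [27.6,10.6,1.3]
B = cylinder(h=8.7, r=1.4) → bbox [-1.4,-1.4,0] .. [1.4,1.4,8.7]
lo = A.lo+B.lo = [-1.6-1.4, -18.6-1.4, -27.9+0] = [-3.000,-20.000,-27.900]
hi = A.hi+B.hi = [27.6+1.4, 10.6+1.4, 1.3+8.7] = [29.000,12.000,10.000]
diag = √(32²+32²+37.9²) = √3484.41 = 59.029

min=[-3.000,-20.000,-27.900] max=[29.000,12.000,10.000] diag=59.029


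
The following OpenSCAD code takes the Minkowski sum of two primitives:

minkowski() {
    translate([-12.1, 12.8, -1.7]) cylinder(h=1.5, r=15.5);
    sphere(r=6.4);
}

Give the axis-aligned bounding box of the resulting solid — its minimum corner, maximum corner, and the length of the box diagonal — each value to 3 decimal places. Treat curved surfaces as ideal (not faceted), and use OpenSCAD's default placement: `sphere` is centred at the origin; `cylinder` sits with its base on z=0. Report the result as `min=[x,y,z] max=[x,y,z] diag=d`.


A = translate([-12.1, 12.8, -1.7]) cylinder(h=1.5, r=15.5) → bbox [-27.6,-2.7,-1.7] .. [3.4,28.3,-0.2]
B = sphere(r=6.4) → bbox [-6.4,-6.4,-6.4] .. [6.4,6.4,6.4]
lo = A.lo+B.lo = [-27.6-6.4, -2.7-6.4, -1.7-6.4] = [-34.000,-9.100,-8.100]
hi = A.hi+B.hi = [3.4+6.4, 28.3+6.4, -0.2+6.4] = [9.800,34.700,6.200]
diag = √(43.8²+43.8²+14.3²) = √4041.37 = 63.572

min=[-34.000,-9.100,-8.100] max=[9.800,34.700,6.200] diag=63.572


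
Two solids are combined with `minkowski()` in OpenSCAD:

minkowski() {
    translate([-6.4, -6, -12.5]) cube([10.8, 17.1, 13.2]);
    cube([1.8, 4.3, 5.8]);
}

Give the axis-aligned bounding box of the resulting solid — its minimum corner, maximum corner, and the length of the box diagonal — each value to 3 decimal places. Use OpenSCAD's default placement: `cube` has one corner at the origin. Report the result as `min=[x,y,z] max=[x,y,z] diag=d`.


A = translate([-6.4, -6, -12.5]) cube([10.8, 17.1, 13.2]) → bbox [-6.4,-6,-12.5] .. [4.4,11.1,0.7]
B = cube([1.8, 4.3, 5.8]) → bbox [0,0,0] .. [1.8,4.3,5.8]
lo = A.lo+B.lo = [-6.4+0, -6+0, -12.5+0] = [-6.400,-6.000,-12.500]
hi = A.hi+B.hi = [4.4+1.8, 11.1+4.3, 0.7+5.8] = [6.200,15.400,6.500]
diag = √(12.6²+21.4²+19²) = √977.72 = 31.269

min=[-6.400,-6.000,-12.500] max=[6.200,15.400,6.500] diag=31.269


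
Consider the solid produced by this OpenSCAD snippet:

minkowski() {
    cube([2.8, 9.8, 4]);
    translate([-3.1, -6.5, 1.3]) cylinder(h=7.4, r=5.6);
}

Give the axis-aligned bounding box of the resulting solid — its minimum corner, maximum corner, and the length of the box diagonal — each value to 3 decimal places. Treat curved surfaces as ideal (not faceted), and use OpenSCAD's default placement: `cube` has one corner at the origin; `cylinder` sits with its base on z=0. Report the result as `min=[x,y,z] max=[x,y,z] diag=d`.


min=[-8.700,-12.100,1.300] max=[5.300,8.900,12.700] diag=27.694

A = translate([-3.1, -6.5, 1.3]) cylinder(h=7.4, r=5.6) → bbox [-8.7,-12.1,1.3] .. [2.5,-0.9,8.7]
B = cube([2.8, 9.8, 4]) → bbox [0,0,0] .. [2.8,9.8,4]
lo = A.lo+B.lo = [-8.7+0, -12.1+0, 1.3+0] = [-8.700,-12.100,1.300]
hi = A.hi+B.hi = [2.5+2.8, -0.9+9.8, 8.7+4] = [5.300,8.900,12.700]
diag = √(14²+21²+11.4²) = √766.96 = 27.694


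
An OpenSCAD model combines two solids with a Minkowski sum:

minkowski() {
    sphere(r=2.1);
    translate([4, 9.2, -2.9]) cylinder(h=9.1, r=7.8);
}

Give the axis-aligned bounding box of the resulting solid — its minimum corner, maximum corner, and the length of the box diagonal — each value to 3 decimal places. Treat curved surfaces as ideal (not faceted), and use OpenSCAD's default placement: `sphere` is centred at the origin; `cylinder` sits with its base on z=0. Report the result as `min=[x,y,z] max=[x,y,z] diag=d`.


A = translate([4, 9.2, -2.9]) cylinder(h=9.1, r=7.8) → bbox [-3.8,1.4,-2.9] .. [11.8,17,6.2]
B = sphere(r=2.1) → bbox [-2.1,-2.1,-2.1] .. [2.1,2.1,2.1]
lo = A.lo+B.lo = [-3.8-2.1, 1.4-2.1, -2.9-2.1] = [-5.900,-0.700,-5.000]
hi = A.hi+B.hi = [11.8+2.1, 17+2.1, 6.2+2.1] = [13.900,19.100,8.300]
diag = √(19.8²+19.8²+13.3²) = √960.97 = 31.000

min=[-5.900,-0.700,-5.000] max=[13.900,19.100,8.300] diag=31.000


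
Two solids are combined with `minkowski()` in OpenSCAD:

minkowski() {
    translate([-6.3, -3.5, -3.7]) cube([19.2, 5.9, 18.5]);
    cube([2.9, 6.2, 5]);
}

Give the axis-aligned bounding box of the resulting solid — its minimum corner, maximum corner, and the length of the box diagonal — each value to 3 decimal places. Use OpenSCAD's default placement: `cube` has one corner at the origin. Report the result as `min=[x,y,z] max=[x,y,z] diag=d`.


min=[-6.300,-3.500,-3.700] max=[15.800,8.600,19.800] diag=34.454

A = translate([-6.3, -3.5, -3.7]) cube([19.2, 5.9, 18.5]) → bbox [-6.3,-3.5,-3.7] .. [12.9,2.4,14.8]
B = cube([2.9, 6.2, 5]) → bbox [0,0,0] .. [2.9,6.2,5]
lo = A.lo+B.lo = [-6.3+0, -3.5+0, -3.7+0] = [-6.300,-3.500,-3.700]
hi = A.hi+B.hi = [12.9+2.9, 2.4+6.2, 14.8+5] = [15.800,8.600,19.800]
diag = √(22.1²+12.1²+23.5²) = √1187.07 = 34.454


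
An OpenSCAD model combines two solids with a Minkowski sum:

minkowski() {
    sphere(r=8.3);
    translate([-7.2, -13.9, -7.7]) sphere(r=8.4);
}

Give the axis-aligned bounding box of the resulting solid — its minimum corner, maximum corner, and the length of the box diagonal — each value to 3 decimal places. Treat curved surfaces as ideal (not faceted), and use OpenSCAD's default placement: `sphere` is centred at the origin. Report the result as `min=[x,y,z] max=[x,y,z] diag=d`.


min=[-23.900,-30.600,-24.400] max=[9.500,2.800,9.000] diag=57.850

A = translate([-7.2, -13.9, -7.7]) sphere(r=8.4) → bbox [-15.6,-22.3,-16.1] .. [1.2,-5.5,0.7]
B = sphere(r=8.3) → bbox [-8.3,-8.3,-8.3] .. [8.3,8.3,8.3]
lo = A.lo+B.lo = [-15.6-8.3, -22.3-8.3, -16.1-8.3] = [-23.900,-30.600,-24.400]
hi = A.hi+B.hi = [1.2+8.3, -5.5+8.3, 0.7+8.3] = [9.500,2.800,9.000]
diag = √(33.4²+33.4²+33.4²) = √3346.68 = 57.850


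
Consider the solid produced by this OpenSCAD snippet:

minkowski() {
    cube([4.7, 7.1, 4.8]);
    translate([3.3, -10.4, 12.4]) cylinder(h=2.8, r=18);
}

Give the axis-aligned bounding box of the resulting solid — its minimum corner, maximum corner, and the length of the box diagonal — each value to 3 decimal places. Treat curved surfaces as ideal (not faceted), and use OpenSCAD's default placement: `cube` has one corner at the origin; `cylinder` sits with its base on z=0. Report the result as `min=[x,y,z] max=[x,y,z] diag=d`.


min=[-14.700,-28.400,12.400] max=[26.000,14.700,20.000] diag=59.765

A = translate([3.3, -10.4, 12.4]) cylinder(h=2.8, r=18) → bbox [-14.7,-28.4,12.4] .. [21.3,7.6,15.2]
B = cube([4.7, 7.1, 4.8]) → bbox [0,0,0] .. [4.7,7.1,4.8]
lo = A.lo+B.lo = [-14.7+0, -28.4+0, 12.4+0] = [-14.700,-28.400,12.400]
hi = A.hi+B.hi = [21.3+4.7, 7.6+7.1, 15.2+4.8] = [26.000,14.700,20.000]
diag = √(40.7²+43.1²+7.6²) = √3571.86 = 59.765


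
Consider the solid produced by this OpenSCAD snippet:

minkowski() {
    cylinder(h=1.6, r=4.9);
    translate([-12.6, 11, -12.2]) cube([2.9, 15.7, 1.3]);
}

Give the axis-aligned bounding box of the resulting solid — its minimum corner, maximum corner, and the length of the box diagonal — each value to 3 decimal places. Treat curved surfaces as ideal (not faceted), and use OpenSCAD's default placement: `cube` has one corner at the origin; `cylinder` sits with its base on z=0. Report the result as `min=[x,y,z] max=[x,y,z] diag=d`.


min=[-17.500,6.100,-12.200] max=[-4.800,31.600,-9.300] diag=28.635

A = translate([-12.6, 11, -12.2]) cube([2.9, 15.7, 1.3]) → bbox [-12.6,11,-12.2] .. [-9.7,26.7,-10.9]
B = cylinder(h=1.6, r=4.9) → bbox [-4.9,-4.9,0] .. [4.9,4.9,1.6]
lo = A.lo+B.lo = [-12.6-4.9, 11-4.9, -12.2+0] = [-17.500,6.100,-12.200]
hi = A.hi+B.hi = [-9.7+4.9, 26.7+4.9, -10.9+1.6] = [-4.800,31.600,-9.300]
diag = √(12.7²+25.5²+2.9²) = √819.95 = 28.635


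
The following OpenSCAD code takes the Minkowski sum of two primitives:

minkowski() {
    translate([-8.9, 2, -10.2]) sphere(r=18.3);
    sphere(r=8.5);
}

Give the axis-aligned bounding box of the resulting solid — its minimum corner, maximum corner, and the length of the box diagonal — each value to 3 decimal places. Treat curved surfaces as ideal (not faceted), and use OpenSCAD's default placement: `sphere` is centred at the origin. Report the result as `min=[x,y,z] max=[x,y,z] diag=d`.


A = translate([-8.9, 2, -10.2]) sphere(r=18.3) → bbox [-27.2,-16.3,-28.5] .. [9.4,20.3,8.1]
B = sphere(r=8.5) → bbox [-8.5,-8.5,-8.5] .. [8.5,8.5,8.5]
lo = A.lo+B.lo = [-27.2-8.5, -16.3-8.5, -28.5-8.5] = [-35.700,-24.800,-37.000]
hi = A.hi+B.hi = [9.4+8.5, 20.3+8.5, 8.1+8.5] = [17.900,28.800,16.600]
diag = √(53.6²+53.6²+53.6²) = √8618.88 = 92.838

min=[-35.700,-24.800,-37.000] max=[17.900,28.800,16.600] diag=92.838


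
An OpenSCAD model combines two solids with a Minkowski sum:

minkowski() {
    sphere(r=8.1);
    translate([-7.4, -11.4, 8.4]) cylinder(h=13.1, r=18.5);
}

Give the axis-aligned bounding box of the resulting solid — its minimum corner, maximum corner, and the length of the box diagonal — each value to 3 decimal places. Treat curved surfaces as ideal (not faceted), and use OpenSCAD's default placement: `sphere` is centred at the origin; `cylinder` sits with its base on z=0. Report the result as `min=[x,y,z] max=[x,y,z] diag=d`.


min=[-34.000,-38.000,0.300] max=[19.200,15.200,29.600] diag=80.740

A = translate([-7.4, -11.4, 8.4]) cylinder(h=13.1, r=18.5) → bbox [-25.9,-29.9,8.4] .. [11.1,7.1,21.5]
B = sphere(r=8.1) → bbox [-8.1,-8.1,-8.1] .. [8.1,8.1,8.1]
lo = A.lo+B.lo = [-25.9-8.1, -29.9-8.1, 8.4-8.1] = [-34.000,-38.000,0.300]
hi = A.hi+B.hi = [11.1+8.1, 7.1+8.1, 21.5+8.1] = [19.200,15.200,29.600]
diag = √(53.2²+53.2²+29.3²) = √6518.97 = 80.740


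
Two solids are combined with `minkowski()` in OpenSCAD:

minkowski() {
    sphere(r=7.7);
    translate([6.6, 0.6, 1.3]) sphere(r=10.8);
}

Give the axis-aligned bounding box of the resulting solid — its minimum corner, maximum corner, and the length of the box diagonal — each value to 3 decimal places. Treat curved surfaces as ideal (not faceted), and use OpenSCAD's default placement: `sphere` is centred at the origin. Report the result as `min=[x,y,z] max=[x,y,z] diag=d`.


min=[-11.900,-17.900,-17.200] max=[25.100,19.100,19.800] diag=64.086

A = translate([6.6, 0.6, 1.3]) sphere(r=10.8) → bbox [-4.2,-10.2,-9.5] .. [17.4,11.4,12.1]
B = sphere(r=7.7) → bbox [-7.7,-7.7,-7.7] .. [7.7,7.7,7.7]
lo = A.lo+B.lo = [-4.2-7.7, -10.2-7.7, -9.5-7.7] = [-11.900,-17.900,-17.200]
hi = A.hi+B.hi = [17.4+7.7, 11.4+7.7, 12.1+7.7] = [25.100,19.100,19.800]
diag = √(37²+37²+37²) = √4107 = 64.086


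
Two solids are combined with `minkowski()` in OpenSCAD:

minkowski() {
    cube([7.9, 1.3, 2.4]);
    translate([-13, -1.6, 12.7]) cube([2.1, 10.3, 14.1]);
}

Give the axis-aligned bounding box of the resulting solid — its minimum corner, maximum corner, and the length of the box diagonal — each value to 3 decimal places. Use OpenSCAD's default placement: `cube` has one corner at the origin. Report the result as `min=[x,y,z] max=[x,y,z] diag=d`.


min=[-13.000,-1.600,12.700] max=[-3.000,10.000,29.200] diag=22.512

A = translate([-13, -1.6, 12.7]) cube([2.1, 10.3, 14.1]) → bbox [-13,-1.6,12.7] .. [-10.9,8.7,26.8]
B = cube([7.9, 1.3, 2.4]) → bbox [0,0,0] .. [7.9,1.3,2.4]
lo = A.lo+B.lo = [-13+0, -1.6+0, 12.7+0] = [-13.000,-1.600,12.700]
hi = A.hi+B.hi = [-10.9+7.9, 8.7+1.3, 26.8+2.4] = [-3.000,10.000,29.200]
diag = √(10²+11.6²+16.5²) = √506.81 = 22.512


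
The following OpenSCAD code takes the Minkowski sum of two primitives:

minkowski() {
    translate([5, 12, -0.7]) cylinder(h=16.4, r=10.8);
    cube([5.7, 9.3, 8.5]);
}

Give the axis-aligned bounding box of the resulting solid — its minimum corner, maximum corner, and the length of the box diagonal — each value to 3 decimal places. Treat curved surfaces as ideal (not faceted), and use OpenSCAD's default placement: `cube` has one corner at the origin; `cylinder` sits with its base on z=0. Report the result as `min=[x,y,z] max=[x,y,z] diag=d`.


A = translate([5, 12, -0.7]) cylinder(h=16.4, r=10.8) → bbox [-5.8,1.2,-0.7] .. [15.8,22.8,15.7]
B = cube([5.7, 9.3, 8.5]) → bbox [0,0,0] .. [5.7,9.3,8.5]
lo = A.lo+B.lo = [-5.8+0, 1.2+0, -0.7+0] = [-5.800,1.200,-0.700]
hi = A.hi+B.hi = [15.8+5.7, 22.8+9.3, 15.7+8.5] = [21.500,32.100,24.200]
diag = √(27.3²+30.9²+24.9²) = √2320.11 = 48.168

min=[-5.800,1.200,-0.700] max=[21.500,32.100,24.200] diag=48.168


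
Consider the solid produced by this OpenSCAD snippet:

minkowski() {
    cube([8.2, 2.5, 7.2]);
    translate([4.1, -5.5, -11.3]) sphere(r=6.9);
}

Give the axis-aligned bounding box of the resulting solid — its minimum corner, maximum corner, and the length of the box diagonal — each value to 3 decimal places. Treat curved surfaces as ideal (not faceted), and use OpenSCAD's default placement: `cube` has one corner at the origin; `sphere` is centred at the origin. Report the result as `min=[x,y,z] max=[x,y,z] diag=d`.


A = translate([4.1, -5.5, -11.3]) sphere(r=6.9) → bbox [-2.8,-12.4,-18.2] .. [11,1.4,-4.4]
B = cube([8.2, 2.5, 7.2]) → bbox [0,0,0] .. [8.2,2.5,7.2]
lo = A.lo+B.lo = [-2.8+0, -12.4+0, -18.2+0] = [-2.800,-12.400,-18.200]
hi = A.hi+B.hi = [11+8.2, 1.4+2.5, -4.4+7.2] = [19.200,3.900,2.800]
diag = √(22²+16.3²+21²) = √1190.69 = 34.506

min=[-2.800,-12.400,-18.200] max=[19.200,3.900,2.800] diag=34.506


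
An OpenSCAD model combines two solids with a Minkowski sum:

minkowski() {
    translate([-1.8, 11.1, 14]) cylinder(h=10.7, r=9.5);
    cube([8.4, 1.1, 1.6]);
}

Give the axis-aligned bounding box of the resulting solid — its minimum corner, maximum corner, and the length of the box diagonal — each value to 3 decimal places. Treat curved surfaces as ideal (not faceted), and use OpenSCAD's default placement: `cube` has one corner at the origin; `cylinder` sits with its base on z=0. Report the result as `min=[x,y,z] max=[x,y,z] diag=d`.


min=[-11.300,1.600,14.000] max=[16.100,21.700,26.300] diag=36.139

A = translate([-1.8, 11.1, 14]) cylinder(h=10.7, r=9.5) → bbox [-11.3,1.6,14] .. [7.7,20.6,24.7]
B = cube([8.4, 1.1, 1.6]) → bbox [0,0,0] .. [8.4,1.1,1.6]
lo = A.lo+B.lo = [-11.3+0, 1.6+0, 14+0] = [-11.300,1.600,14.000]
hi = A.hi+B.hi = [7.7+8.4, 20.6+1.1, 24.7+1.6] = [16.100,21.700,26.300]
diag = √(27.4²+20.1²+12.3²) = √1306.06 = 36.139


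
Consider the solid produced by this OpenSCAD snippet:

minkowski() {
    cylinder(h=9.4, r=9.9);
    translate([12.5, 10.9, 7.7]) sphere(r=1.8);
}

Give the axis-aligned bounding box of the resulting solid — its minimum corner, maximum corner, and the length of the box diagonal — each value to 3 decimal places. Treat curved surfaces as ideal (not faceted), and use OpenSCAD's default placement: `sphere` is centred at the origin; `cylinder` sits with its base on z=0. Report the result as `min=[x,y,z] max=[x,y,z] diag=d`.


A = translate([12.5, 10.9, 7.7]) sphere(r=1.8) → bbox [10.7,9.1,5.9] .. [14.3,12.7,9.5]
B = cylinder(h=9.4, r=9.9) → bbox [-9.9,-9.9,0] .. [9.9,9.9,9.4]
lo = A.lo+B.lo = [10.7-9.9, 9.1-9.9, 5.9+0] = [0.800,-0.800,5.900]
hi = A.hi+B.hi = [14.3+9.9, 12.7+9.9, 9.5+9.4] = [24.200,22.600,18.900]
diag = √(23.4²+23.4²+13²) = √1264.12 = 35.554

min=[0.800,-0.800,5.900] max=[24.200,22.600,18.900] diag=35.554


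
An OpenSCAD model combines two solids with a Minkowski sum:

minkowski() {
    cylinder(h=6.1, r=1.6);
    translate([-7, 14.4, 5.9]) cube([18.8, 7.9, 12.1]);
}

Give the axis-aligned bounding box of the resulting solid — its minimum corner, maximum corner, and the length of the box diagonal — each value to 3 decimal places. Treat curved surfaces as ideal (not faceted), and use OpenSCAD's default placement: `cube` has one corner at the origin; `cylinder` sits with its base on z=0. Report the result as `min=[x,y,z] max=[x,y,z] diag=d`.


min=[-8.600,12.800,5.900] max=[13.400,23.900,24.100] diag=30.634

A = translate([-7, 14.4, 5.9]) cube([18.8, 7.9, 12.1]) → bbox [-7,14.4,5.9] .. [11.8,22.3,18]
B = cylinder(h=6.1, r=1.6) → bbox [-1.6,-1.6,0] .. [1.6,1.6,6.1]
lo = A.lo+B.lo = [-7-1.6, 14.4-1.6, 5.9+0] = [-8.600,12.800,5.900]
hi = A.hi+B.hi = [11.8+1.6, 22.3+1.6, 18+6.1] = [13.400,23.900,24.100]
diag = √(22²+11.1²+18.2²) = √938.45 = 30.634


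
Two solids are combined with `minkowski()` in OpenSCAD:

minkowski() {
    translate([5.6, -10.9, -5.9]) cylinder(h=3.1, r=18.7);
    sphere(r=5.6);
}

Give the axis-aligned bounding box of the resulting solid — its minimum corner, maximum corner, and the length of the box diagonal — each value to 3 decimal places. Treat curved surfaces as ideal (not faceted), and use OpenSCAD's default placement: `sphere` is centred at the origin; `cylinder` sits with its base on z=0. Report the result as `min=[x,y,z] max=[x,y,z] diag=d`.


min=[-18.700,-35.200,-11.500] max=[29.900,13.400,2.800] diag=70.203

A = translate([5.6, -10.9, -5.9]) cylinder(h=3.1, r=18.7) → bbox [-13.1,-29.6,-5.9] .. [24.3,7.8,-2.8]
B = sphere(r=5.6) → bbox [-5.6,-5.6,-5.6] .. [5.6,5.6,5.6]
lo = A.lo+B.lo = [-13.1-5.6, -29.6-5.6, -5.9-5.6] = [-18.700,-35.200,-11.500]
hi = A.hi+B.hi = [24.3+5.6, 7.8+5.6, -2.8+5.6] = [29.900,13.400,2.800]
diag = √(48.6²+48.6²+14.3²) = √4928.41 = 70.203
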